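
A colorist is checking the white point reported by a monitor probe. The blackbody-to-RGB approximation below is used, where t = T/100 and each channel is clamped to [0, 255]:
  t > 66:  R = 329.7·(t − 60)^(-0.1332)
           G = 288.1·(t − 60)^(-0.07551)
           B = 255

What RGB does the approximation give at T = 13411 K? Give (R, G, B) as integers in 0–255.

(186, 208, 255)

t = 13411/100 = 134.11; the t > 66 branch applies.
R = 329.7·(134.11 − 60)^(-0.1332) = 329.7·74.11^(-0.1332) = 329.7·0.56355 = 185.802.
G = 288.1·(134.11 − 60)^(-0.07551) = 288.1·74.11^(-0.07551) = 288.1·0.72245 = 208.137.
B = 255 by definition for t > 66.
Rounded: (186, 208, 255).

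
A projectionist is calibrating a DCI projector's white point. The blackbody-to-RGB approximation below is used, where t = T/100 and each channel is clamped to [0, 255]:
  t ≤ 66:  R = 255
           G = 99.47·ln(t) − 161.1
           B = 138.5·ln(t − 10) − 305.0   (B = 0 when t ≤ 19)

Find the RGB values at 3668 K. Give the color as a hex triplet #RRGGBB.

#FFC596

t = 3668/100 = 36.68; the t ≤ 66 branch applies.
R = 255 by definition for t ≤ 66.
G = 99.47·ln 36.68 − 161.1 = 99.47·3.6022 − 161.1 = 197.214.
B = 138.5·ln(36.68 − 10) − 305.0 = 138.5·ln 26.68 − 305.0 = 138.5·3.2839 − 305.0 = 149.822.
Rounded: (255, 197, 150).
In hex: #FFC596.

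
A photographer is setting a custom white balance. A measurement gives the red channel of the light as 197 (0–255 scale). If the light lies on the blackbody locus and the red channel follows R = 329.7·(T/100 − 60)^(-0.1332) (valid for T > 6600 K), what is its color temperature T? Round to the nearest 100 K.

(t − 60)^(-0.1332) = 197/329.7 = 0.59751.
t − 60 = 0.59751^(1/-0.1332) = 0.59751^(-7.508) = 47.761, so t = 107.761.
T = 100·t = 10776 K → 10800 K to the nearest 100 K.

10800 K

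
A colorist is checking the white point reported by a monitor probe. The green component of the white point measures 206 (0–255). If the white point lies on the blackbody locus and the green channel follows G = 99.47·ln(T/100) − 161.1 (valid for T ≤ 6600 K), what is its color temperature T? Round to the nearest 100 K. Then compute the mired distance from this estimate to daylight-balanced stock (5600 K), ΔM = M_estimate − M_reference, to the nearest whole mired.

+71 mireds

ln t = (206 + 161.1) / 99.47 = 3.6906.
t = e^3.6906 = 40.067.
T = 100·t = 4007 K → 4000 K to the nearest 100 K.
M_estimate = 10⁶/4000 = 250.00; M_reference = 10⁶/5600 = 178.57.
ΔM = 250.00 − 178.57 = 71.43 → +71 mireds.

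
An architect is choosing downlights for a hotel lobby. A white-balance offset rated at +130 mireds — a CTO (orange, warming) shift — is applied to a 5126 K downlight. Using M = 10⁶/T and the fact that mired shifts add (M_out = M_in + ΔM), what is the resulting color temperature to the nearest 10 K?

3080 K

M_in = 10⁶/5126 = 195.08 mireds.
M_out = 195.08 + (+130) = 325.08 mireds.
T_out = 10⁶/325.08 = 3076.1 K → 3080 K.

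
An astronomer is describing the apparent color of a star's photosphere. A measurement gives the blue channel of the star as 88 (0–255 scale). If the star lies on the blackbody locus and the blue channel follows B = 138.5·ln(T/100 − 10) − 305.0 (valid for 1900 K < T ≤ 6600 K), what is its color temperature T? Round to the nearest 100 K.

ln(t − 10) = (88 + 305.0) / 138.5 = 2.8375.
t − 10 = e^2.8375 = 17.074, so t = 27.074.
T = 100·t = 2707 K → 2700 K to the nearest 100 K.

2700 K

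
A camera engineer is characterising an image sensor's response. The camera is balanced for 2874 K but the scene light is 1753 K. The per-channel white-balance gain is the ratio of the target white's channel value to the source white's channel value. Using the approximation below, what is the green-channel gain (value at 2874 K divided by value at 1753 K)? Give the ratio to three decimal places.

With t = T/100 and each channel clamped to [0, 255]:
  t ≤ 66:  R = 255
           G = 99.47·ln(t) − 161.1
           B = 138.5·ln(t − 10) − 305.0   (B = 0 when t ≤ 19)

At 1753 K (t = 17.53):
  G = 99.47·ln 17.53 − 161.1 = 99.47·2.8639 − 161.1 = 123.773.
At 2874 K (t = 28.74):
  G = 99.47·ln 28.74 − 161.1 = 99.47·3.3583 − 161.1 = 172.949.
Gain = 172.949 / 123.773 = 1.3973 → 1.397.

1.397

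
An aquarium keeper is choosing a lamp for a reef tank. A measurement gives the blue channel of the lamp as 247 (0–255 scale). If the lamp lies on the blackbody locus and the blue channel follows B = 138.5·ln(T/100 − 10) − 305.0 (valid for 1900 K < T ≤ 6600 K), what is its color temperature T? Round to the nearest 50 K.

6400 K

ln(t − 10) = (247 + 305.0) / 138.5 = 3.9856.
t − 10 = e^3.9856 = 53.815, so t = 63.815.
T = 100·t = 6382 K → 6400 K to the nearest 50 K.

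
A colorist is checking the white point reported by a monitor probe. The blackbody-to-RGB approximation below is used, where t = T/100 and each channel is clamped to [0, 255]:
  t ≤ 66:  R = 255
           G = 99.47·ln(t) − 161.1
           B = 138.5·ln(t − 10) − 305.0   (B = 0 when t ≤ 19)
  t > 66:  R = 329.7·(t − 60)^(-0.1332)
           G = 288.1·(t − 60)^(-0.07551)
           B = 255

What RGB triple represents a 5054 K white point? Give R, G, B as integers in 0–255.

R=255, G=229, B=208

t = 5054/100 = 50.54; the t ≤ 66 branch applies.
R = 255 by definition for t ≤ 66.
G = 99.47·ln 50.54 − 161.1 = 99.47·3.9228 − 161.1 = 229.097.
B = 138.5·ln(50.54 − 10) − 305.0 = 138.5·ln 40.54 − 305.0 = 138.5·3.7023 − 305.0 = 207.767.
Rounded: (255, 229, 208).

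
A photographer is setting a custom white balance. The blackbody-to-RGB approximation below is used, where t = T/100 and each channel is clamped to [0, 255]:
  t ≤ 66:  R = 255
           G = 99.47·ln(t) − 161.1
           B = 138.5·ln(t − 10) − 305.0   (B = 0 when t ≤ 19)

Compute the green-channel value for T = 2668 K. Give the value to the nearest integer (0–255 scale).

166

t = 2668/100 = 26.68; the t ≤ 66 branch applies.
G = 99.47·ln 26.68 − 161.1 = 99.47·3.2839 − 161.1 = 165.551.
Rounded: 166.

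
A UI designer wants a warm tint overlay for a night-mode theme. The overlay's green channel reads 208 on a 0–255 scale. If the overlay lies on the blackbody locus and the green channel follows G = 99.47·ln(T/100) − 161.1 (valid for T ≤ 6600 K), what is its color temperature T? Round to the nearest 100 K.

ln t = (208 + 161.1) / 99.47 = 3.7107.
t = e^3.7107 = 40.881.
T = 100·t = 4088 K → 4100 K to the nearest 100 K.

4100 K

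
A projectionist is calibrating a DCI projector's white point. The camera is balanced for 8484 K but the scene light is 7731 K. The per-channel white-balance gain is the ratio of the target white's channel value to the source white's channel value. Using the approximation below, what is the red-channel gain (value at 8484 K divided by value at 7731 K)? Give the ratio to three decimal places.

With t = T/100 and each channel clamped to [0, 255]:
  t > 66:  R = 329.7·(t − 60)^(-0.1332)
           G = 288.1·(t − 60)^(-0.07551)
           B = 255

0.953

At 7731 K (t = 77.31):
  R = 329.7·(77.31 − 60)^(-0.1332) = 329.7·17.31^(-0.1332) = 329.7·0.68400 = 225.516.
At 8484 K (t = 84.84):
  R = 329.7·(84.84 − 60)^(-0.1332) = 329.7·24.84^(-0.1332) = 329.7·0.65188 = 214.924.
Gain = 214.924 / 225.516 = 0.9530 → 0.953.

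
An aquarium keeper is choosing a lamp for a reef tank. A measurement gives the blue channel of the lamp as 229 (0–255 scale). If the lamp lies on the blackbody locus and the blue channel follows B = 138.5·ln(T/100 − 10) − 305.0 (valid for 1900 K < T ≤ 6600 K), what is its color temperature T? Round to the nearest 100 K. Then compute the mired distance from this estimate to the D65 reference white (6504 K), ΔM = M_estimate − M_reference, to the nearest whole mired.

+22 mireds

ln(t − 10) = (229 + 305.0) / 138.5 = 3.8556.
t − 10 = e^3.8556 = 47.257, so t = 57.257.
T = 100·t = 5726 K → 5700 K to the nearest 100 K.
M_estimate = 10⁶/5700 = 175.44; M_reference = 10⁶/6504 = 153.75.
ΔM = 175.44 − 153.75 = 21.69 → +22 mireds.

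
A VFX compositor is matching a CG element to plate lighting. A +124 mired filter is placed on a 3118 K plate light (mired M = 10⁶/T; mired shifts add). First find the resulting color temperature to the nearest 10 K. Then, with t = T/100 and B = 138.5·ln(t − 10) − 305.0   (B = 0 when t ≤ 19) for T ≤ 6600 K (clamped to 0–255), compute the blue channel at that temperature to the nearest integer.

45

M_in = 10⁶/3118 = 320.72; M_out = 320.72 + (+124) = 444.72.
T_out = 10⁶/444.72 = 2248.6 K → 2250 K; t = 22.5.
B = 138.5·ln(22.5 − 10) − 305.0 = 138.5·ln 12.5 − 305.0 = 138.5·2.5257 − 305.0 = 44.813.
Rounded: 45.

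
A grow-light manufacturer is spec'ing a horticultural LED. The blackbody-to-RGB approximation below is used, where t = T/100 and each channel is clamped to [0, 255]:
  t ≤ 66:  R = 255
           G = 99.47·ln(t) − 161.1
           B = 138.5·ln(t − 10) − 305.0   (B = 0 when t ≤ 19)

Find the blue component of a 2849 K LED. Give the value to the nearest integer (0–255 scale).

99

t = 2849/100 = 28.49; the t ≤ 66 branch applies.
B = 138.5·ln(28.49 − 10) − 305.0 = 138.5·ln 18.49 − 305.0 = 138.5·2.9172 − 305.0 = 99.036.
Rounded: 99.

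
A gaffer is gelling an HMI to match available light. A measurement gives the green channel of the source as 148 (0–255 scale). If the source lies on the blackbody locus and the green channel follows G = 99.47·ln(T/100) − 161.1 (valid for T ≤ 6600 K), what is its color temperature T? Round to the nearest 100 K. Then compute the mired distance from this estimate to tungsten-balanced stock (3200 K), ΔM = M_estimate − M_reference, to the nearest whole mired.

+142 mireds

ln t = (148 + 161.1) / 99.47 = 3.1075.
t = e^3.1075 = 22.364.
T = 100·t = 2236 K → 2200 K to the nearest 100 K.
M_estimate = 10⁶/2200 = 454.55; M_reference = 10⁶/3200 = 312.50.
ΔM = 454.55 − 312.50 = 142.05 → +142 mireds.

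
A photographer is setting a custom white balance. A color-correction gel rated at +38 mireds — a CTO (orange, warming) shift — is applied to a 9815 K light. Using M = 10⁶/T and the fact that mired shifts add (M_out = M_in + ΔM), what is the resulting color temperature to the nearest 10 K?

M_in = 10⁶/9815 = 101.88 mireds.
M_out = 101.88 + (+38) = 139.88 mireds.
T_out = 10⁶/139.88 = 7148.7 K → 7150 K.

7150 K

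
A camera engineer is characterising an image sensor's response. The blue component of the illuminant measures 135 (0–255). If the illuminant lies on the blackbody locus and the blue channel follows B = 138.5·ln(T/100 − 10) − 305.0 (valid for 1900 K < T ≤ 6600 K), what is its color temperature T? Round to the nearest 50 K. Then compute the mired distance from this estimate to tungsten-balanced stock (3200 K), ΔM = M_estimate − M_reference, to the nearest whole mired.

ln(t − 10) = (135 + 305.0) / 138.5 = 3.1769.
t − 10 = e^3.1769 = 23.972, so t = 33.972.
T = 100·t = 3397 K → 3400 K to the nearest 50 K.
M_estimate = 10⁶/3400 = 294.12; M_reference = 10⁶/3200 = 312.50.
ΔM = 294.12 − 312.50 = -18.38 → -18 mireds.

-18 mireds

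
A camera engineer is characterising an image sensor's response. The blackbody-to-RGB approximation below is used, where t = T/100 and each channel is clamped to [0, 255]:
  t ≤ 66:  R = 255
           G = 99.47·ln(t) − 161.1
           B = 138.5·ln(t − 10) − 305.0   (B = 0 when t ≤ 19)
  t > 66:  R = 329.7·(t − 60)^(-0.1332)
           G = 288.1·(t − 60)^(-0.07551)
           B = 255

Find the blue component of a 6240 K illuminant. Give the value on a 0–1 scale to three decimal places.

0.954

t = 6240/100 = 62.4; the t ≤ 66 branch applies.
B = 138.5·ln(62.4 − 10) − 305.0 = 138.5·ln 52.4 − 305.0 = 138.5·3.9589 − 305.0 = 243.309.
On a 0–1 scale: 243.309/255 = 0.9542 → 0.954.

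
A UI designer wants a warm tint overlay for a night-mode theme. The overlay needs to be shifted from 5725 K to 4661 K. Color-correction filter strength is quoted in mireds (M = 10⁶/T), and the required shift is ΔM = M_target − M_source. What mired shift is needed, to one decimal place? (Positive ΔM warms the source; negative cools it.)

M_source = 10⁶/5725 = 174.672; M_target = 10⁶/4661 = 214.546.
ΔM = 214.546 − 174.672 = 39.874 → +39.9 mireds, a warming shift.

+39.9 mireds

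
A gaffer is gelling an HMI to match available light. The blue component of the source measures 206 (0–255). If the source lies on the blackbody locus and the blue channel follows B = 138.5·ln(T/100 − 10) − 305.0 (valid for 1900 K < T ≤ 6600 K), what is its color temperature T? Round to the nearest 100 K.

ln(t − 10) = (206 + 305.0) / 138.5 = 3.6895.
t − 10 = e^3.6895 = 40.026, so t = 50.026.
T = 100·t = 5003 K → 5000 K to the nearest 100 K.

5000 K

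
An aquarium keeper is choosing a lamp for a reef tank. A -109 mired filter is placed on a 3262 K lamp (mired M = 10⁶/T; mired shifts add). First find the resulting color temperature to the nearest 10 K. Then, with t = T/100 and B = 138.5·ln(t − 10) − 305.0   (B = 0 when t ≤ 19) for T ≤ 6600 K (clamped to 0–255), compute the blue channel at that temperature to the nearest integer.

M_in = 10⁶/3262 = 306.56; M_out = 306.56 + (-109) = 197.56.
T_out = 10⁶/197.56 = 5061.7 K → 5060 K; t = 50.6.
B = 138.5·ln(50.6 − 10) − 305.0 = 138.5·ln 40.6 − 305.0 = 138.5·3.7038 − 305.0 = 207.972.
Rounded: 208.

208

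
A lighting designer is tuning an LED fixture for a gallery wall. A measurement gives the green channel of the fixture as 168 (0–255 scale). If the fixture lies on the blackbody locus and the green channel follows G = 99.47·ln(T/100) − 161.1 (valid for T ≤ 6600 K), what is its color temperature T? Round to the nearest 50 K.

2750 K

ln t = (168 + 161.1) / 99.47 = 3.3085.
t = e^3.3085 = 27.345.
T = 100·t = 2735 K → 2750 K to the nearest 50 K.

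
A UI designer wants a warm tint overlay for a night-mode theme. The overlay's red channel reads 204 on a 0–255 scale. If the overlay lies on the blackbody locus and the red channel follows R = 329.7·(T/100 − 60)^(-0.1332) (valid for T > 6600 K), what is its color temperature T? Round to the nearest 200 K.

9600 K

(t − 60)^(-0.1332) = 204/329.7 = 0.61874.
t − 60 = 0.61874^(1/-0.1332) = 0.61874^(-7.508) = 36.748, so t = 96.748.
T = 100·t = 9675 K → 9600 K to the nearest 200 K.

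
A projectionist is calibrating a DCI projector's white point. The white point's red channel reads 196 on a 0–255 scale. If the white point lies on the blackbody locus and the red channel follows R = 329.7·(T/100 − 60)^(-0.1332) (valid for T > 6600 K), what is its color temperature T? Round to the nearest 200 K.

(t − 60)^(-0.1332) = 196/329.7 = 0.59448.
t − 60 = 0.59448^(1/-0.1332) = 0.59448^(-7.508) = 49.621, so t = 109.621.
T = 100·t = 10962 K → 11000 K to the nearest 200 K.

11000 K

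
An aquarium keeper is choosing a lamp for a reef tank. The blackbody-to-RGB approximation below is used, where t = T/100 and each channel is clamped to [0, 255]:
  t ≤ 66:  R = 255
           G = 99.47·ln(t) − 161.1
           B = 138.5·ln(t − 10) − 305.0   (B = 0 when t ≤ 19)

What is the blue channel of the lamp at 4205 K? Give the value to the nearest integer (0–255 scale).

t = 4205/100 = 42.05; the t ≤ 66 branch applies.
B = 138.5·ln(42.05 − 10) − 305.0 = 138.5·ln 32.05 − 305.0 = 138.5·3.4673 − 305.0 = 175.221.
Rounded: 175.

175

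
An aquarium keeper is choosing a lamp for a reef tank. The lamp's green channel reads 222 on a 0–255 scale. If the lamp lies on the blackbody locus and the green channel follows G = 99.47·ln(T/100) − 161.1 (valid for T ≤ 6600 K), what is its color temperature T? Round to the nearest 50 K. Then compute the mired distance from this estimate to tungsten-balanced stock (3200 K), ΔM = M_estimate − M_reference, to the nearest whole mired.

ln t = (222 + 161.1) / 99.47 = 3.8514.
t = e^3.8514 = 47.059.
T = 100·t = 4706 K → 4700 K to the nearest 50 K.
M_estimate = 10⁶/4700 = 212.77; M_reference = 10⁶/3200 = 312.50.
ΔM = 212.77 − 312.50 = -99.73 → -100 mireds.

-100 mireds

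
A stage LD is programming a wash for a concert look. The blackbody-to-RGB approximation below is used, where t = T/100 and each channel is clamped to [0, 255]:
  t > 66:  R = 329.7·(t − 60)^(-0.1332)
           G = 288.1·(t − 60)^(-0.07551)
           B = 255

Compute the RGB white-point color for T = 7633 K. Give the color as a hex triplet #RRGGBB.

#E3E9FF

t = 7633/100 = 76.33; the t > 66 branch applies.
R = 329.7·(76.33 − 60)^(-0.1332) = 329.7·16.33^(-0.1332) = 329.7·0.68933 = 227.274.
G = 288.1·(76.33 − 60)^(-0.07551) = 288.1·16.33^(-0.07551) = 288.1·0.80986 = 233.319.
B = 255 by definition for t > 66.
Rounded: (227, 233, 255).
In hex: #E3E9FF.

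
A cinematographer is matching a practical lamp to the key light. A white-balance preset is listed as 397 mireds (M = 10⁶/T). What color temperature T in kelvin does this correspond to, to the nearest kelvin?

T = 10⁶ / 397 = 2518.89 K → 2519 K.

2519 K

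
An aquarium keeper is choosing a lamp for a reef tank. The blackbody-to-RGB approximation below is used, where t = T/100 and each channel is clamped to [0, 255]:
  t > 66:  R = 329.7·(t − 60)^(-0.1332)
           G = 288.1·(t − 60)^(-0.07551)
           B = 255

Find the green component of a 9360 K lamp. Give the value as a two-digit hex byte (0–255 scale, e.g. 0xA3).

0xDD

t = 9360/100 = 93.6; the t > 66 branch applies.
G = 288.1·(93.6 − 60)^(-0.07551) = 288.1·33.6^(-0.07551) = 288.1·0.76691 = 220.948.
Rounded: 221; in hex, 0xDD.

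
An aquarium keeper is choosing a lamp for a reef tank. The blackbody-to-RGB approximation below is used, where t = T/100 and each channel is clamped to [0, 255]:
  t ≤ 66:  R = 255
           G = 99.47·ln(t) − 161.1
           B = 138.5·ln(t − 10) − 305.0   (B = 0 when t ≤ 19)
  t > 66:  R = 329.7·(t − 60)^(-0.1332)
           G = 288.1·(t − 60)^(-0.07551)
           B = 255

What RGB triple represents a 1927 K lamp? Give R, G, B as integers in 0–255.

t = 1927/100 = 19.27; the t ≤ 66 branch applies.
R = 255 by definition for t ≤ 66.
G = 99.47·ln 19.27 − 161.1 = 99.47·2.9585 − 161.1 = 133.187.
B = 138.5·ln(19.27 − 10) − 305.0 = 138.5·ln 9.27 − 305.0 = 138.5·2.2268 − 305.0 = 3.409.
Rounded: (255, 133, 3).

R=255, G=133, B=3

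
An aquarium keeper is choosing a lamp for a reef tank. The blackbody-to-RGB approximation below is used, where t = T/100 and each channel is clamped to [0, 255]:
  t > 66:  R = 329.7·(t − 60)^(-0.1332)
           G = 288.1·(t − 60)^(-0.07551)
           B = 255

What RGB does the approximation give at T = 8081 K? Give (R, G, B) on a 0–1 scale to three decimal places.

(0.863, 0.898, 1.000)

t = 8081/100 = 80.81; the t > 66 branch applies.
R = 329.7·(80.81 − 60)^(-0.1332) = 329.7·20.81^(-0.1332) = 329.7·0.66743 = 220.052.
G = 288.1·(80.81 − 60)^(-0.07551) = 288.1·20.81^(-0.07551) = 288.1·0.79517 = 229.087.
B = 255 by definition for t > 66.
Dividing each by 255: (0.8629, 0.8984, 1.0000) → (0.863, 0.898, 1.000).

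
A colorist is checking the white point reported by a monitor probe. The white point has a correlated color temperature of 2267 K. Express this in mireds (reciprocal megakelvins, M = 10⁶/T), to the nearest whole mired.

M = 10⁶ / 2267 = 441.112 → 441 mireds.

441 mireds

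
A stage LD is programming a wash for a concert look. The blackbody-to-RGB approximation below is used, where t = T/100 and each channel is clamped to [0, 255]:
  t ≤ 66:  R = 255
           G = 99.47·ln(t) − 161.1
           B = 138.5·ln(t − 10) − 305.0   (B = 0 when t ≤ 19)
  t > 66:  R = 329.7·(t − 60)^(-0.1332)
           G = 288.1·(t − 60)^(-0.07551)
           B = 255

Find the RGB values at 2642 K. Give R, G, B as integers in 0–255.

t = 2642/100 = 26.42; the t ≤ 66 branch applies.
R = 255 by definition for t ≤ 66.
G = 99.47·ln 26.42 − 161.1 = 99.47·3.2741 − 161.1 = 164.577.
B = 138.5·ln(26.42 − 10) − 305.0 = 138.5·ln 16.42 − 305.0 = 138.5·2.7985 − 305.0 = 82.592.
Rounded: (255, 165, 83).

R=255, G=165, B=83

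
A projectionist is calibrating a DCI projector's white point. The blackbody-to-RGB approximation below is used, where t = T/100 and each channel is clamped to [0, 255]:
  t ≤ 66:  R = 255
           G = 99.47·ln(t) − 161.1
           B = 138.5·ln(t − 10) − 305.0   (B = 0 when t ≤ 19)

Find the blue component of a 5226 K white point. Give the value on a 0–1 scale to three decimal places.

0.837

t = 5226/100 = 52.26; the t ≤ 66 branch applies.
B = 138.5·ln(52.26 − 10) − 305.0 = 138.5·ln 42.26 − 305.0 = 138.5·3.7438 − 305.0 = 213.522.
On a 0–1 scale: 213.522/255 = 0.8373 → 0.837.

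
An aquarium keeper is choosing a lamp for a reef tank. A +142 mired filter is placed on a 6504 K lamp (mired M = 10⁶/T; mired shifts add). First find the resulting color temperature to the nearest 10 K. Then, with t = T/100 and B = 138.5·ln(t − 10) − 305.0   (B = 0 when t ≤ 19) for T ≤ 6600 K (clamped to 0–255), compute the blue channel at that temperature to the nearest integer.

134

M_in = 10⁶/6504 = 153.75; M_out = 153.75 + (+142) = 295.75.
T_out = 10⁶/295.75 = 3381.2 K → 3380 K; t = 33.8.
B = 138.5·ln(33.8 − 10) − 305.0 = 138.5·ln 23.8 − 305.0 = 138.5·3.1697 − 305.0 = 134.001.
Rounded: 134.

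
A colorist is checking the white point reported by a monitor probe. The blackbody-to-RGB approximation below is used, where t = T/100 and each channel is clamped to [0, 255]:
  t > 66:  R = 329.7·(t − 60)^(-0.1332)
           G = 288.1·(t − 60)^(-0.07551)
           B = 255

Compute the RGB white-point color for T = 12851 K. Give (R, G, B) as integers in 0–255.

(188, 209, 255)

t = 12851/100 = 128.51; the t > 66 branch applies.
R = 329.7·(128.51 − 60)^(-0.1332) = 329.7·68.51^(-0.1332) = 329.7·0.56948 = 187.757.
G = 288.1·(128.51 − 60)^(-0.07551) = 288.1·68.51^(-0.07551) = 288.1·0.72675 = 209.375.
B = 255 by definition for t > 66.
Rounded: (188, 209, 255).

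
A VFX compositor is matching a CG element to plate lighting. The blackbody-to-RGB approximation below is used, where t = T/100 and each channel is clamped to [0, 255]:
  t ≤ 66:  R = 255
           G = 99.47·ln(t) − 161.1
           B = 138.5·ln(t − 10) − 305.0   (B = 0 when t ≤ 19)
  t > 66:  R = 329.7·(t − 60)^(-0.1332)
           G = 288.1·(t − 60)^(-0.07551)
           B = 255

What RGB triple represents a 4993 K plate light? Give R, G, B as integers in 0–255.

R=255, G=228, B=206

t = 4993/100 = 49.93; the t ≤ 66 branch applies.
R = 255 by definition for t ≤ 66.
G = 99.47·ln 49.93 − 161.1 = 99.47·3.9106 − 161.1 = 227.890.
B = 138.5·ln(49.93 − 10) − 305.0 = 138.5·ln 39.93 − 305.0 = 138.5·3.6871 − 305.0 = 205.667.
Rounded: (255, 228, 206).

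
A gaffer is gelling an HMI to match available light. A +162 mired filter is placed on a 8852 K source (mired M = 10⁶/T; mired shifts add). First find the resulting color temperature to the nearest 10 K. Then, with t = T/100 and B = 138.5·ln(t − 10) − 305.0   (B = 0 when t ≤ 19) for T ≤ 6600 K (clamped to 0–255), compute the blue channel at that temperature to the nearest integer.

148

M_in = 10⁶/8852 = 112.97; M_out = 112.97 + (+162) = 274.97.
T_out = 10⁶/274.97 = 3636.8 K → 3640 K; t = 36.4.
B = 138.5·ln(36.4 − 10) − 305.0 = 138.5·ln 26.4 − 305.0 = 138.5·3.2734 − 305.0 = 148.361.
Rounded: 148.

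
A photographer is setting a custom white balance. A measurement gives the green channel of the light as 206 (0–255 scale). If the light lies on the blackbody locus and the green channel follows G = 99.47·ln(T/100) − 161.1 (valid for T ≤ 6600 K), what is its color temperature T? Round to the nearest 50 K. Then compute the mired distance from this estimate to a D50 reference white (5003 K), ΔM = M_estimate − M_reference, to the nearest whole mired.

ln t = (206 + 161.1) / 99.47 = 3.6906.
t = e^3.6906 = 40.067.
T = 100·t = 4007 K → 4000 K to the nearest 50 K.
M_estimate = 10⁶/4000 = 250.00; M_reference = 10⁶/5003 = 199.88.
ΔM = 250.00 − 199.88 = 50.12 → +50 mireds.

+50 mireds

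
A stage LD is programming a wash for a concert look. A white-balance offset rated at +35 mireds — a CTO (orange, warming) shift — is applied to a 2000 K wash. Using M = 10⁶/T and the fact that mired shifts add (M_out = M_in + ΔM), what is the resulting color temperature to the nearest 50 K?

1850 K

M_in = 10⁶/2000 = 500.00 mireds.
M_out = 500.00 + (+35) = 535.00 mireds.
T_out = 10⁶/535.00 = 1869.2 K → 1850 K.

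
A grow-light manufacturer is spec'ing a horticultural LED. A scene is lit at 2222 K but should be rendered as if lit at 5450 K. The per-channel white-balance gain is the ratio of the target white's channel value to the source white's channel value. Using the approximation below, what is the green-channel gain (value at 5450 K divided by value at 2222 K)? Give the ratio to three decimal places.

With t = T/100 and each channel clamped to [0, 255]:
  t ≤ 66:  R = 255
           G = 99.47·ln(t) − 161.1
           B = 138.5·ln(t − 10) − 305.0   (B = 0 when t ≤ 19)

At 2222 K (t = 22.22):
  G = 99.47·ln 22.22 − 161.1 = 99.47·3.1010 − 161.1 = 147.356.
At 5450 K (t = 54.5):
  G = 99.47·ln 54.5 − 161.1 = 99.47·3.9982 − 161.1 = 236.601.
Gain = 236.601 / 147.356 = 1.6056 → 1.606.

1.606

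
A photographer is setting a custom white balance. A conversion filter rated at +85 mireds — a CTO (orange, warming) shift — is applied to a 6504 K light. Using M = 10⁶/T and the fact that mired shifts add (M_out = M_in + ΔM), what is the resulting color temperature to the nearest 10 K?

4190 K

M_in = 10⁶/6504 = 153.75 mireds.
M_out = 153.75 + (+85) = 238.75 mireds.
T_out = 10⁶/238.75 = 4188.5 K → 4190 K.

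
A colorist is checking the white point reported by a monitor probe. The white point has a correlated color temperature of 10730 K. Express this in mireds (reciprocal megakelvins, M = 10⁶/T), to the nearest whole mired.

M = 10⁶ / 10730 = 93.197 → 93 mireds.

93 mireds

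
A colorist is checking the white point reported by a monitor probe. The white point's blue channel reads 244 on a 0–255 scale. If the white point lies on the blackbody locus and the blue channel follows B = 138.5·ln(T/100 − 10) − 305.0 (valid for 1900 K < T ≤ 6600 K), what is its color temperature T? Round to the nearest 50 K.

6250 K

ln(t − 10) = (244 + 305.0) / 138.5 = 3.9639.
t − 10 = e^3.9639 = 52.662, so t = 62.662.
T = 100·t = 6266 K → 6250 K to the nearest 50 K.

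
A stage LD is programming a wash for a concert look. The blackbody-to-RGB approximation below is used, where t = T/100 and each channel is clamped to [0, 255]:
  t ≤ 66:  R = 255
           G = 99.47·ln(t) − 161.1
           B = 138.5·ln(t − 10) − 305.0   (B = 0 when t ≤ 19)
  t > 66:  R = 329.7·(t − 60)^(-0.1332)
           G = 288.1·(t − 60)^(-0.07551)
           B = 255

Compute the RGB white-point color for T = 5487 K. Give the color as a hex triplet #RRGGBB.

#FFEDDE

t = 5487/100 = 54.87; the t ≤ 66 branch applies.
R = 255 by definition for t ≤ 66.
G = 99.47·ln 54.87 − 161.1 = 99.47·4.0050 − 161.1 = 237.274.
B = 138.5·ln(54.87 − 10) − 305.0 = 138.5·ln 44.87 − 305.0 = 138.5·3.8038 − 305.0 = 221.822.
Rounded: (255, 237, 222).
In hex: #FFEDDE.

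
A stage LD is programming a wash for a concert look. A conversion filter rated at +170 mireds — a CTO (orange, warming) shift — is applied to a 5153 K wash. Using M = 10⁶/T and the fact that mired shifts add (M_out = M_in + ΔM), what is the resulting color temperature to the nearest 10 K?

2750 K

M_in = 10⁶/5153 = 194.06 mireds.
M_out = 194.06 + (+170) = 364.06 mireds.
T_out = 10⁶/364.06 = 2746.8 K → 2750 K.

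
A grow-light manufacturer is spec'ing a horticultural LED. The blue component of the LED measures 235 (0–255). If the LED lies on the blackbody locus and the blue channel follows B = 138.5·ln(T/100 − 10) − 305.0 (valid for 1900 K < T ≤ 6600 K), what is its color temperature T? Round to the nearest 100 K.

5900 K

ln(t − 10) = (235 + 305.0) / 138.5 = 3.8989.
t − 10 = e^3.8989 = 49.349, so t = 59.349.
T = 100·t = 5935 K → 5900 K to the nearest 100 K.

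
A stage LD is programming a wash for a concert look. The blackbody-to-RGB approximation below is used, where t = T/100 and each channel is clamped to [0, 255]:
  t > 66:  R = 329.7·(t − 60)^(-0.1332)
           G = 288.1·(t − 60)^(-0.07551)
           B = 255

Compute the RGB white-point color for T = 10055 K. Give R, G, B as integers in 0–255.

t = 10055/100 = 100.55; the t > 66 branch applies.
R = 329.7·(100.55 − 60)^(-0.1332) = 329.7·40.55^(-0.1332) = 329.7·0.61068 = 201.342.
G = 288.1·(100.55 − 60)^(-0.07551) = 288.1·40.55^(-0.07551) = 288.1·0.75610 = 217.833.
B = 255 by definition for t > 66.
Rounded: (201, 218, 255).

R=201, G=218, B=255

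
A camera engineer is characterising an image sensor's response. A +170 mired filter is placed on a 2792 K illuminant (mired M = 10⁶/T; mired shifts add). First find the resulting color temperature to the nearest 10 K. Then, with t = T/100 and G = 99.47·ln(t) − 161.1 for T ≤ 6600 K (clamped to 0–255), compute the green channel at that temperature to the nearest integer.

131

M_in = 10⁶/2792 = 358.17; M_out = 358.17 + (+170) = 528.17.
T_out = 10⁶/528.17 = 1893.3 K → 1890 K; t = 18.9.
G = 99.47·ln 18.9 − 161.1 = 99.47·2.9392 − 161.1 = 131.258.
Rounded: 131.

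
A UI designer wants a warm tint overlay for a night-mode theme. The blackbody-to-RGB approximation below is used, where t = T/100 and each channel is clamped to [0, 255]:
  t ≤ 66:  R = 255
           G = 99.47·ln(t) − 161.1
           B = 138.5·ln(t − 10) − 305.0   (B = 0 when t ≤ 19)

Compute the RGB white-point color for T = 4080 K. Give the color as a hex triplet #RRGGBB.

t = 4080/100 = 40.8; the t ≤ 66 branch applies.
R = 255 by definition for t ≤ 66.
G = 99.47·ln 40.8 − 161.1 = 99.47·3.7087 − 161.1 = 207.803.
B = 138.5·ln(40.8 − 10) − 305.0 = 138.5·ln 30.8 − 305.0 = 138.5·3.4275 − 305.0 = 169.711.
Rounded: (255, 208, 170).
In hex: #FFD0AA.

#FFD0AA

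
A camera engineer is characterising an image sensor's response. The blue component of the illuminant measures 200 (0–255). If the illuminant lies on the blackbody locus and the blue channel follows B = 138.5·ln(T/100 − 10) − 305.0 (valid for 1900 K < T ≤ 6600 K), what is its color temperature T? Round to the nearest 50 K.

ln(t − 10) = (200 + 305.0) / 138.5 = 3.6462.
t − 10 = e^3.6462 = 38.329, so t = 48.329.
T = 100·t = 4833 K → 4850 K to the nearest 50 K.

4850 K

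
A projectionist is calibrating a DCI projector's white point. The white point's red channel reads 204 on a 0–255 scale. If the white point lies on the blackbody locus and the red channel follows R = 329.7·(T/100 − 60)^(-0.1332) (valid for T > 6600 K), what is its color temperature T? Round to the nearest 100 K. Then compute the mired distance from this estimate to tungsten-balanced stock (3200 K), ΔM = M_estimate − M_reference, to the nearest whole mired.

(t − 60)^(-0.1332) = 204/329.7 = 0.61874.
t − 60 = 0.61874^(1/-0.1332) = 0.61874^(-7.508) = 36.748, so t = 96.748.
T = 100·t = 9675 K → 9700 K to the nearest 100 K.
M_estimate = 10⁶/9700 = 103.09; M_reference = 10⁶/3200 = 312.50.
ΔM = 103.09 − 312.50 = -209.41 → -209 mireds.

-209 mireds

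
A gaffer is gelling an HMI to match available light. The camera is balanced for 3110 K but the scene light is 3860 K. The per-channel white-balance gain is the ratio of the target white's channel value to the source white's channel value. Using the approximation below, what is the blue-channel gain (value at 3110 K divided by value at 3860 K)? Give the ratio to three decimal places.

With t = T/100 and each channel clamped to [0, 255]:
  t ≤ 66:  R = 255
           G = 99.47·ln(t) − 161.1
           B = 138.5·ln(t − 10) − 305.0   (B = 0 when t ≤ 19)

At 3860 K (t = 38.6):
  B = 138.5·ln(38.6 − 10) − 305.0 = 138.5·ln 28.6 − 305.0 = 138.5·3.3534 − 305.0 = 159.447.
At 3110 K (t = 31.1):
  B = 138.5·ln(31.1 − 10) − 305.0 = 138.5·ln 21.1 − 305.0 = 138.5·3.0493 − 305.0 = 117.324.
Gain = 117.324 / 159.447 = 0.7358 → 0.736.

0.736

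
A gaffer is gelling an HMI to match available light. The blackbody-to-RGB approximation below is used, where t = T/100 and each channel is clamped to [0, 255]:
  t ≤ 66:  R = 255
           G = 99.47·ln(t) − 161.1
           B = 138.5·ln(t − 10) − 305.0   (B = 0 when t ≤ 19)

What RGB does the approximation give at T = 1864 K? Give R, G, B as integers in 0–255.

R=255, G=130, B=0

t = 1864/100 = 18.64; the t ≤ 66 branch applies.
R = 255 by definition for t ≤ 66.
G = 99.47·ln 18.64 − 161.1 = 99.47·2.9253 − 161.1 = 129.881.
t = 18.64 ≤ 19, so B = 0.
Rounded: (255, 130, 0).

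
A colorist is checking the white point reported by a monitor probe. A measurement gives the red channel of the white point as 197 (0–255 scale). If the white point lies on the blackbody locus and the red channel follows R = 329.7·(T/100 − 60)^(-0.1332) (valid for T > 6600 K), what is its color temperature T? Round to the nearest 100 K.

10800 K

(t − 60)^(-0.1332) = 197/329.7 = 0.59751.
t − 60 = 0.59751^(1/-0.1332) = 0.59751^(-7.508) = 47.761, so t = 107.761.
T = 100·t = 10776 K → 10800 K to the nearest 100 K.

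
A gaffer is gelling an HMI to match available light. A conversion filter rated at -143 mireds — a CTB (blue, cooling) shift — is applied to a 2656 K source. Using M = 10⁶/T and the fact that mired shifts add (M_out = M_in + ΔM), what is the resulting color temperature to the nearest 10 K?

M_in = 10⁶/2656 = 376.51 mireds.
M_out = 376.51 + (-143) = 233.51 mireds.
T_out = 10⁶/233.51 = 4282.5 K → 4280 K.

4280 K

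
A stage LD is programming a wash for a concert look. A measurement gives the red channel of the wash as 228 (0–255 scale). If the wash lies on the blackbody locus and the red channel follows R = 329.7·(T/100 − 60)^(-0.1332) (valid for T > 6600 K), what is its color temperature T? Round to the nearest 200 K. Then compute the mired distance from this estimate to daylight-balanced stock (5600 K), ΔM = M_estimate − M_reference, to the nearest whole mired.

(t − 60)^(-0.1332) = 228/329.7 = 0.69154.
t − 60 = 0.69154^(1/-0.1332) = 0.69154^(-7.508) = 15.943, so t = 75.943.
T = 100·t = 7594 K → 7600 K to the nearest 200 K.
M_estimate = 10⁶/7600 = 131.58; M_reference = 10⁶/5600 = 178.57.
ΔM = 131.58 − 178.57 = -46.99 → -47 mireds.

-47 mireds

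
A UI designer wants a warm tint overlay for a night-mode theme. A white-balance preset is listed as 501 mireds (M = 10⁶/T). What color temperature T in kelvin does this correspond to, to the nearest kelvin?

T = 10⁶ / 501 = 1996.01 K → 1996 K.

1996 K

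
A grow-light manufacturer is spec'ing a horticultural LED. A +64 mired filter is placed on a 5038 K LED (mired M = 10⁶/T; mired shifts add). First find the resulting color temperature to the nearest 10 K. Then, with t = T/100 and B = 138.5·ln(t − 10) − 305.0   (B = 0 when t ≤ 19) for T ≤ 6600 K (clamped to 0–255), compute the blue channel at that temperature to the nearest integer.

157

M_in = 10⁶/5038 = 198.49; M_out = 198.49 + (+64) = 262.49.
T_out = 10⁶/262.49 = 3809.6 K → 3810 K; t = 38.1.
B = 138.5·ln(38.1 − 10) − 305.0 = 138.5·ln 28.1 − 305.0 = 138.5·3.3358 − 305.0 = 157.004.
Rounded: 157.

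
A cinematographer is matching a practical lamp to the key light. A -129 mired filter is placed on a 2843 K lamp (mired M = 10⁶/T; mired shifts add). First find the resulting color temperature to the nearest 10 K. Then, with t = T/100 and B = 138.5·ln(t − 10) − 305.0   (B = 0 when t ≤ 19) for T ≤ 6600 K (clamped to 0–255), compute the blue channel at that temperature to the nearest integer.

187

M_in = 10⁶/2843 = 351.74; M_out = 351.74 + (-129) = 222.74.
T_out = 10⁶/222.74 = 4489.5 K → 4490 K; t = 44.9.
B = 138.5·ln(44.9 − 10) − 305.0 = 138.5·ln 34.9 − 305.0 = 138.5·3.5525 − 305.0 = 187.019.
Rounded: 187.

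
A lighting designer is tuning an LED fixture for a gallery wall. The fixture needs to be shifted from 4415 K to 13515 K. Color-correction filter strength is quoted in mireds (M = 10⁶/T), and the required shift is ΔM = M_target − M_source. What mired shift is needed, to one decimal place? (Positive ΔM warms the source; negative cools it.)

M_source = 10⁶/4415 = 226.501; M_target = 10⁶/13515 = 73.992.
ΔM = 73.992 − 226.501 = -152.509 → -152.5 mireds, a cooling shift.

-152.5 mireds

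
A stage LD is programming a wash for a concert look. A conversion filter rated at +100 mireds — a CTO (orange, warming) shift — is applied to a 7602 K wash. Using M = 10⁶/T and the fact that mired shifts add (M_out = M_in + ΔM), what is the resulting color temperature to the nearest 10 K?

M_in = 10⁶/7602 = 131.54 mireds.
M_out = 131.54 + (+100) = 231.54 mireds.
T_out = 10⁶/231.54 = 4318.8 K → 4320 K.

4320 K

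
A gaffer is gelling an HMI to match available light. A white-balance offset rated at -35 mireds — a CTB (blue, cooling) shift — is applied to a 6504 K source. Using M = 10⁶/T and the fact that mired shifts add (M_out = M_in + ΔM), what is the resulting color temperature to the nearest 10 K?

8420 K

M_in = 10⁶/6504 = 153.75 mireds.
M_out = 153.75 + (-35) = 118.75 mireds.
T_out = 10⁶/118.75 = 8420.9 K → 8420 K.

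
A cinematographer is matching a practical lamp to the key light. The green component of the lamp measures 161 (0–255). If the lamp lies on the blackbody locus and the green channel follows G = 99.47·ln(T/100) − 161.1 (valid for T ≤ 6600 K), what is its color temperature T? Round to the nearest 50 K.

2550 K

ln t = (161 + 161.1) / 99.47 = 3.2382.
t = e^3.2382 = 25.487.
T = 100·t = 2549 K → 2550 K to the nearest 50 K.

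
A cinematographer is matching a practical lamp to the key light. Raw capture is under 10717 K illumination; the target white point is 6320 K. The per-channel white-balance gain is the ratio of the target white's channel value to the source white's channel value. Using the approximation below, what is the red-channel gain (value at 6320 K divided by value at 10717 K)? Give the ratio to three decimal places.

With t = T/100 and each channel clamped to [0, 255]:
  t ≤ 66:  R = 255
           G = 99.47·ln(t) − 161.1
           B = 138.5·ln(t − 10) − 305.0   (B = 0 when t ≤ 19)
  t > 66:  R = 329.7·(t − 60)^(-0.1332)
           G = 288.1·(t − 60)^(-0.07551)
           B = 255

At 10717 K (t = 107.17):
  R = 329.7·(107.17 − 60)^(-0.1332) = 329.7·47.17^(-0.1332) = 329.7·0.59850 = 197.327.
At 6320 K (t = 63.2):
  R = 255 by definition for t ≤ 66.
Gain = 255.000 / 197.327 = 1.2923 → 1.292.

1.292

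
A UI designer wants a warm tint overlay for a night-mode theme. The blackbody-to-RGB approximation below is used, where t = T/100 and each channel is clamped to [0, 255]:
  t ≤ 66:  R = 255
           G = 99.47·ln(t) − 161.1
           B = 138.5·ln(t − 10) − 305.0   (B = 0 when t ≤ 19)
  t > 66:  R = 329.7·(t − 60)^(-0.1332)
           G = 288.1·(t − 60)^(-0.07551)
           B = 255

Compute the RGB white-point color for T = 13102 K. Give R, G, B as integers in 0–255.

R=187, G=209, B=255

t = 13102/100 = 131.02; the t > 66 branch applies.
R = 329.7·(131.02 − 60)^(-0.1332) = 329.7·71.02^(-0.1332) = 329.7·0.56676 = 186.859.
G = 288.1·(131.02 − 60)^(-0.07551) = 288.1·71.02^(-0.07551) = 288.1·0.72477 = 208.807.
B = 255 by definition for t > 66.
Rounded: (187, 209, 255).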